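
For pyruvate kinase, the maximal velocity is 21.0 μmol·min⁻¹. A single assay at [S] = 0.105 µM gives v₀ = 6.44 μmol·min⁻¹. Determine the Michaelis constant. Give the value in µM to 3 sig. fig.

0.237 µM

v/Vmax = 6.44/21.0 = 0.3067 = [S]/(Km+[S]).
So Km + [S] = [S]/0.3067 = 0.3424 µM, giving Km = 0.3424 − 0.105 = 0.237 µM.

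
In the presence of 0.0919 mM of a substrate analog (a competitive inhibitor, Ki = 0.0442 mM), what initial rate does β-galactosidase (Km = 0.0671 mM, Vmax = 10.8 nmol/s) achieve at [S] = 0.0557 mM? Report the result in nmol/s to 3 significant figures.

2.29 nmol/s

α = 1 + [I]/Ki = 1 + 0.0919/0.0442 = 3.079.
For a competitive inhibitor, Vmax is unchanged and the apparent Km becomes α·Km: Km,app = 0.207 mM, Vmax,app = 10.8 nmol/s.
v = Vmax,app·[S]/(Km,app + [S]) = 10.8 × 0.0557/(0.207 + 0.0557) = 2.29 nmol/s.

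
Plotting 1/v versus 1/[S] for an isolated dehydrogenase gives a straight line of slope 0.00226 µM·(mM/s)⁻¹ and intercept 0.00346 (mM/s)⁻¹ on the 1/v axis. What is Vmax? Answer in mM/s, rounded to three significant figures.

The y-intercept of a Lineweaver–Burk plot equals 1/Vmax, so Vmax = 1/0.00346 = 289 mM/s.

289 mM/s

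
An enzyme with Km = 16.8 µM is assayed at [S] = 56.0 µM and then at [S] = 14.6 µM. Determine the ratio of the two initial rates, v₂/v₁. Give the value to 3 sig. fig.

The fractional saturations are [S]/(Km+[S]) = 56.0/72.80 = 0.7692 and 14.6/31.40 = 0.4650.
v₂/v₁ is just their ratio: 0.4650/0.7692 = 0.604.

0.604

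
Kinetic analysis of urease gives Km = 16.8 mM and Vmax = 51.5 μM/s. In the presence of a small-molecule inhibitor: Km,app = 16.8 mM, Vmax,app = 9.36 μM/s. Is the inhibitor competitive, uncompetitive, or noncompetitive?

noncompetitive

Vmax decreases (51.5 → 9.36 μM/s) while Km is unchanged — pure noncompetitive inhibition.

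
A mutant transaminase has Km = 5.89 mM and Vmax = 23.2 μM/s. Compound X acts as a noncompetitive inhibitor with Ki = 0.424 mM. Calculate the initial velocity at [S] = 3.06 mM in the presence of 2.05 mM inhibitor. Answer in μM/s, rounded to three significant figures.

With α = 1 + [I]/Ki = 1 + 2.05/0.424 = 5.835, the noncompetitive rate law is v = (Vmax/α)·[S] / (Km + [S]).
v = (23.2/5.835)×3.06 / (5.89 + 3.06) = 12.17/8.950 = 1.36 μM/s.

1.36 μM/s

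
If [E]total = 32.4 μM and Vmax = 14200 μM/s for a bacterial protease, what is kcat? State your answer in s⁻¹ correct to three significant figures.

438 s⁻¹

kcat = Vmax/[E]total = 14200 μM/s / 32.4 μM = 438 s⁻¹.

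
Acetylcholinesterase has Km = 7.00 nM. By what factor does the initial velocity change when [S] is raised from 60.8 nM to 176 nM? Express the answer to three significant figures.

1.07

The fractional saturations are [S]/(Km+[S]) = 60.8/67.80 = 0.8968 and 176/183.0 = 0.9617.
v₂/v₁ is just their ratio: 0.9617/0.8968 = 1.07.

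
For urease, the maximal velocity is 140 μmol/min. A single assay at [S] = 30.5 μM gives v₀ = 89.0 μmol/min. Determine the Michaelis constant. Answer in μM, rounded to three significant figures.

From v = Vmax[S]/(Km+[S]), Km = [S](Vmax − v)/v.
Km = 30.5 × (140 − 89.0) / 89.0 = 1556/89.0 = 17.5 μM.

17.5 μM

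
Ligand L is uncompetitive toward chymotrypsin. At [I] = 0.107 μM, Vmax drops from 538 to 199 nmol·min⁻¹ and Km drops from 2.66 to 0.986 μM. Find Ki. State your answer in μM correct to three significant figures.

0.0628 μM

Uncompetitive: Vmax,app = Vmax/α (and Km,app = Km/α) with α = 1 + [I]/Ki.
α = Vmax/Vmax,app = 538/199 = 2.704.
Ki = [I]/(α − 1) = 0.107/1.704 = 0.0628 μM.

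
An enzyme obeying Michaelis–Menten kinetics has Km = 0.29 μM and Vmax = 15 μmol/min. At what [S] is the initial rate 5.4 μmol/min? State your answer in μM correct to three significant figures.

0.163 μM

The required fractional saturation is v/Vmax = 5.4/15 = 0.3600.
Then [S]/(Km+[S]) = 0.3600 ⇒ [S] = 0.29 × 0.3600/(1 − 0.3600) = 0.163 μM.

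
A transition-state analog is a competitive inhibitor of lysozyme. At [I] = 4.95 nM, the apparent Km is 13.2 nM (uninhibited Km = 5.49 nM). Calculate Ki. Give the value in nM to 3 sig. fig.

3.52 nM

Competitive: Km,app = α·Km with α = 1 + [I]/Ki.
α = Km,app/Km = 13.2/5.49 = 2.404.
Since α = 1 + [I]/Ki, [I]/Ki = 2.404 − 1 = 1.404 and Ki = 4.95/1.404 = 3.52 nM.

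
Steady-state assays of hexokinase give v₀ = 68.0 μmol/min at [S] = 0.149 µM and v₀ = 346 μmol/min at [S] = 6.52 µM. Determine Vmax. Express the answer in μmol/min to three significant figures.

383 μmol/min

In reciprocal form, 1/v = (Km/Vmax)·(1/[S]) + 1/Vmax. The two points give (1/[S], 1/v) = (6.711, 0.01471) and (0.1534, 0.002890).
Slope = (0.01471 − 0.002890)/(6.711 − 0.1534) = 0.001802; intercept = 0.01471 − 0.001802×6.711 = 0.002614.
Vmax = 1/intercept = 383 μmol/min; Km = slope × Vmax = 0.001802 × 383 = 0.689 µM.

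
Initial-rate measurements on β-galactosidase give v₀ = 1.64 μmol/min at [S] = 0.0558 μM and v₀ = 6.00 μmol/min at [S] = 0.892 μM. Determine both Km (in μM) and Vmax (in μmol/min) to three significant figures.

From v = Vmax[S]/(Km+[S]), each point gives Vmax = v(Km+[S])/[S].
Equating: 1.64(Km+0.0558)/0.0558 = 6.00(Km+0.892)/0.892.
29.39·Km + 1.64 = 6.726·Km + 6.00, so (29.39 − 6.726)·Km = 6.00 − 1.64.
Km = 4.360/22.66 = 0.192 μM; then Vmax = 1.64(0.192+0.0558)/0.0558 = 7.29 μmol/min.

Km = 0.192 μM; Vmax = 7.29 μmol/min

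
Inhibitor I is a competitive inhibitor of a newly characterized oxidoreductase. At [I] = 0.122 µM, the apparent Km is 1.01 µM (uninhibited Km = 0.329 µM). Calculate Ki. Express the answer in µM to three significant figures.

0.0589 µM

Competitive: Km,app = α·Km with α = 1 + [I]/Ki.
α = Km,app/Km = 1.01/0.329 = 3.070.
Since α = 1 + [I]/Ki, [I]/Ki = 3.070 − 1 = 2.070 and Ki = 0.122/2.070 = 0.0589 µM.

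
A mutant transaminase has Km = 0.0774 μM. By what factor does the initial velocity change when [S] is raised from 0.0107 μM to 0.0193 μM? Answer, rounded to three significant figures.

1.64

Since Vmax cancels, v₂/v₁ = [S]₂(Km+[S]₁) / [S]₁(Km+[S]₂).
= 0.0193×(0.0774+0.0107) / (0.0107×(0.0774+0.0193)) = 0.001700/0.001035 = 1.64.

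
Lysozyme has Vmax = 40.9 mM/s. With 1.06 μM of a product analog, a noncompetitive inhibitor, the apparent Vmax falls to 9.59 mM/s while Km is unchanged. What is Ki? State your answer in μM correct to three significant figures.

Noncompetitive: Vmax,app = Vmax/α with α = 1 + [I]/Ki.
α = Vmax/Vmax,app = 40.9/9.59 = 4.265.
Ki = [I]/(α − 1) = 1.06/3.265 = 0.325 μM.

0.325 μM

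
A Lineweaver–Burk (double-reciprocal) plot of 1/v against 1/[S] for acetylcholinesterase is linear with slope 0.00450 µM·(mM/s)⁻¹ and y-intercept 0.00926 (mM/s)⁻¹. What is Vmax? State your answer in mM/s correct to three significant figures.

108 mM/s

The y-intercept of a Lineweaver–Burk plot equals 1/Vmax, so Vmax = 1/0.00926 = 108 mM/s.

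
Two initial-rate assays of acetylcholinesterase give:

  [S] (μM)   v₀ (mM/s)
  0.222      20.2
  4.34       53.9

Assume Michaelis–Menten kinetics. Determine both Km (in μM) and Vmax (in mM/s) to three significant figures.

Km = 0.429 μM; Vmax = 59.2 mM/s

In reciprocal form, 1/v = (Km/Vmax)·(1/[S]) + 1/Vmax. The two points give (1/[S], 1/v) = (4.505, 0.04950) and (0.2304, 0.01855).
Slope = (0.04950 − 0.01855)/(4.505 − 0.2304) = 0.007242; intercept = 0.04950 − 0.007242×4.505 = 0.01688.
Vmax = 1/intercept = 59.2 mM/s; Km = slope × Vmax = 0.007242 × 59.2 = 0.429 μM.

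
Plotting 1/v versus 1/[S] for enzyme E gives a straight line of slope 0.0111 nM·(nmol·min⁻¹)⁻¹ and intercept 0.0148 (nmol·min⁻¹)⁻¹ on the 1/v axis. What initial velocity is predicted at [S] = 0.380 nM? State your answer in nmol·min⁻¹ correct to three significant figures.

The y-intercept is 1/Vmax, so Vmax = 1/0.0148 = 67.6 nmol·min⁻¹.
The slope is Km/Vmax, so Km = 0.0111 × 67.6 = 0.750 nM.
Then v = 67.6 × 0.380/(0.750 + 0.380) = 22.7 nmol·min⁻¹.

22.7 nmol·min⁻¹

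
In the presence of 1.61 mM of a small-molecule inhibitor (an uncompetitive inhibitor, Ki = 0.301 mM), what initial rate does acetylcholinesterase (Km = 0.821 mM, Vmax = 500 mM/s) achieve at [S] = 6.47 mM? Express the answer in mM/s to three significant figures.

77.2 mM/s

α = 1 + [I]/Ki = 1 + 1.61/0.301 = 6.349.
For an uncompetitive inhibitor, both parameters are divided by α, giving Vmax/α and Km/α: Km,app = 0.129 mM, Vmax,app = 78.8 mM/s.
v = Vmax,app·[S]/(Km,app + [S]) = 78.8 × 6.47/(0.129 + 6.47) = 77.2 mM/s.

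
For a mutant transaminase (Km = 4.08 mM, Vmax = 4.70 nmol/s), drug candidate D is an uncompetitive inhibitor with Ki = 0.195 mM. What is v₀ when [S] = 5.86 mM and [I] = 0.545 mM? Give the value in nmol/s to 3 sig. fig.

With α = 1 + [I]/Ki = 1 + 0.545/0.195 = 3.795, the uncompetitive rate law is v = (Vmax/α)·[S] / (Km/α + [S]).
v = (4.70/3.795)×5.86 / (4.08/3.795 + 5.86) = 7.258/6.935 = 1.05 nmol/s.

1.05 nmol/s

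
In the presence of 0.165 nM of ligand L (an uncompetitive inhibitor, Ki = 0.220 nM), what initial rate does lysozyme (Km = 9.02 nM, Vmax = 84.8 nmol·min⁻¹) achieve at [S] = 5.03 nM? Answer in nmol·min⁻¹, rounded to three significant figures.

23.9 nmol·min⁻¹

α = 1 + [I]/Ki = 1 + 0.165/0.220 = 1.750.
For an uncompetitive inhibitor, both parameters are divided by α, giving Vmax/α and Km/α: Km,app = 5.15 nM, Vmax,app = 48.5 nmol·min⁻¹.
v = Vmax,app·[S]/(Km,app + [S]) = 48.5 × 5.03/(5.15 + 5.03) = 23.9 nmol·min⁻¹.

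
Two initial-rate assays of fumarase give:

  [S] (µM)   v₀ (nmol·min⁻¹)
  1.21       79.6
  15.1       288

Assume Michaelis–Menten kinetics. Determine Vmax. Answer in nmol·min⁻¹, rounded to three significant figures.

373 nmol·min⁻¹

From v = Vmax[S]/(Km+[S]), each point gives Vmax = v(Km+[S])/[S].
Equating: 79.6(Km+1.21)/1.21 = 288(Km+15.1)/15.1.
65.79·Km + 79.6 = 19.07·Km + 288, so (65.79 − 19.07)·Km = 288 − 79.6.
Km = 208.4/46.71 = 4.46 µM; then Vmax = 79.6(4.46+1.21)/1.21 = 373 nmol·min⁻¹.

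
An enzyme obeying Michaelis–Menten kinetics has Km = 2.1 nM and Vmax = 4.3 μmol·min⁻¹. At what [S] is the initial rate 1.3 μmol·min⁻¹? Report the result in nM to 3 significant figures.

0.910 nM

The required fractional saturation is v/Vmax = 1.3/4.3 = 0.3023.
Then [S]/(Km+[S]) = 0.3023 ⇒ [S] = 2.1 × 0.3023/(1 − 0.3023) = 0.910 nM.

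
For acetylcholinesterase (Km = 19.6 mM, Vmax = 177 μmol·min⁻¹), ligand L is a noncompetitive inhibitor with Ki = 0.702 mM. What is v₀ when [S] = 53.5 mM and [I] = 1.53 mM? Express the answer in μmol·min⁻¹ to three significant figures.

40.7 μmol·min⁻¹

α = 1 + [I]/Ki = 1 + 1.53/0.702 = 3.179.
For a noncompetitive inhibitor, Vmax is reduced to Vmax/α while Km is unchanged: Km,app = 19.6 mM, Vmax,app = 55.7 μmol·min⁻¹.
v = Vmax,app·[S]/(Km,app + [S]) = 55.7 × 53.5/(19.6 + 53.5) = 40.7 μmol·min⁻¹.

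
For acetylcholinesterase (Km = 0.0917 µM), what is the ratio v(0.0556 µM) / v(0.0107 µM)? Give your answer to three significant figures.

Since Vmax cancels, v₂/v₁ = [S]₂(Km+[S]₁) / [S]₁(Km+[S]₂).
= 0.0556×(0.0917+0.0107) / (0.0107×(0.0917+0.0556)) = 0.005693/0.001576 = 3.61.

3.61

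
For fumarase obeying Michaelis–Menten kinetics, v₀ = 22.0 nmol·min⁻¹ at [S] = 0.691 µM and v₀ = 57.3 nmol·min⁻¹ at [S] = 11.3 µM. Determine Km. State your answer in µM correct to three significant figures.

1.32 µM

In reciprocal form, 1/v = (Km/Vmax)·(1/[S]) + 1/Vmax. The two points give (1/[S], 1/v) = (1.447, 0.04545) and (0.08850, 0.01745).
Slope = (0.04545 − 0.01745)/(1.447 − 0.08850) = 0.02061; intercept = 0.04545 − 0.02061×1.447 = 0.01563.
Vmax = 1/intercept = 64.0 nmol·min⁻¹; Km = slope × Vmax = 0.02061 × 64.0 = 1.32 µM.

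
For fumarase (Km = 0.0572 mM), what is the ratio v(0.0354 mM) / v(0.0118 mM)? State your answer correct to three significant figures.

2.24

Since Vmax cancels, v₂/v₁ = [S]₂(Km+[S]₁) / [S]₁(Km+[S]₂).
= 0.0354×(0.0572+0.0118) / (0.0118×(0.0572+0.0354)) = 0.002443/0.001093 = 2.24.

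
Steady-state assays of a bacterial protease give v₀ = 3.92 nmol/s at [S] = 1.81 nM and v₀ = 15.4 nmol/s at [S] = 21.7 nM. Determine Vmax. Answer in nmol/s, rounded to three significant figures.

In reciprocal form, 1/v = (Km/Vmax)·(1/[S]) + 1/Vmax. The two points give (1/[S], 1/v) = (0.5525, 0.2551) and (0.04608, 0.06494).
Slope = (0.2551 − 0.06494)/(0.5525 − 0.04608) = 0.3755; intercept = 0.2551 − 0.3755×0.5525 = 0.04763.
Vmax = 1/intercept = 21.0 nmol/s; Km = slope × Vmax = 0.3755 × 21.0 = 7.88 nM.

21.0 nmol/s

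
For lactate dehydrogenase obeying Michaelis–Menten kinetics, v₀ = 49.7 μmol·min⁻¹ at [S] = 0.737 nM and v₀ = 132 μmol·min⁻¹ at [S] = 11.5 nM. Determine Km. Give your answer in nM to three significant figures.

1.47 nM

From v = Vmax[S]/(Km+[S]), each point gives Vmax = v(Km+[S])/[S].
Equating: 49.7(Km+0.737)/0.737 = 132(Km+11.5)/11.5.
67.44·Km + 49.7 = 11.48·Km + 132, so (67.44 − 11.48)·Km = 132 − 49.7.
Km = 82.30/55.96 = 1.47 nM; then Vmax = 49.7(1.47+0.737)/0.737 = 149 μmol·min⁻¹.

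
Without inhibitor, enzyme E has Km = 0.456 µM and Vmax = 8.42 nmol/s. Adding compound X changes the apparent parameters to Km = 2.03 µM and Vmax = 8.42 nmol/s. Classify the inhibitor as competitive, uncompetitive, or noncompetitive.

Km increases (0.456 → 2.03 µM) while Vmax is unchanged — the hallmark of competitive inhibition.

competitive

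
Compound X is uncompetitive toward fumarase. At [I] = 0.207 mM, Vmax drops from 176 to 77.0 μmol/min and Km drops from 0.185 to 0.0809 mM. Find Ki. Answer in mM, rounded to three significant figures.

Uncompetitive: Vmax,app = Vmax/α (and Km,app = Km/α) with α = 1 + [I]/Ki.
α = Vmax/Vmax,app = 176/77.0 = 2.286.
Since α = 1 + [I]/Ki, [I]/Ki = 2.286 − 1 = 1.286 and Ki = 0.207/1.286 = 0.161 mM.

0.161 mM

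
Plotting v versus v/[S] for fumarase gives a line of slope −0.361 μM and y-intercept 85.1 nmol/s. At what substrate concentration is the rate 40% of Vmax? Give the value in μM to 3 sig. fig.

0.241 μM

The Eadie–Hofstee slope gives Km = 0.361 μM (slope = −Km).
v/Vmax = [S]/(Km+[S]) = 0.4 ⇒ [S] = Km·0.4/(1−0.4) = 0.361 × 0.6667 = 0.241 μM.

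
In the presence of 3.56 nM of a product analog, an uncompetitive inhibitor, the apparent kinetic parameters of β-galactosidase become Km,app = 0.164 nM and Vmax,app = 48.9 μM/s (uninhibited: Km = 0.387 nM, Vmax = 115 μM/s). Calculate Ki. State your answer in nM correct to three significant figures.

Uncompetitive: Vmax,app = Vmax/α (and Km,app = Km/α) with α = 1 + [I]/Ki.
α = Vmax/Vmax,app = 115/48.9 = 2.352.
Since α = 1 + [I]/Ki, [I]/Ki = 2.352 − 1 = 1.352 and Ki = 3.56/1.352 = 2.63 nM.

2.63 nM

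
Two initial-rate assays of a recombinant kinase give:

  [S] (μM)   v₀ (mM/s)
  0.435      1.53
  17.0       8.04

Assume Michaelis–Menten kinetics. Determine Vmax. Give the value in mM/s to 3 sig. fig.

In reciprocal form, 1/v = (Km/Vmax)·(1/[S]) + 1/Vmax. The two points give (1/[S], 1/v) = (2.299, 0.6536) and (0.05882, 0.1244).
Slope = (0.6536 − 0.1244)/(2.299 − 0.05882) = 0.2363; intercept = 0.6536 − 0.2363×2.299 = 0.1105.
Vmax = 1/intercept = 9.05 mM/s; Km = slope × Vmax = 0.2363 × 9.05 = 2.14 μM.

9.05 mM/s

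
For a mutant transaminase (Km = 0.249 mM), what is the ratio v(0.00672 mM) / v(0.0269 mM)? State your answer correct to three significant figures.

The fractional saturations are [S]/(Km+[S]) = 0.0269/0.2759 = 0.09750 and 0.00672/0.2557 = 0.02628.
v₂/v₁ is just their ratio: 0.02628/0.09750 = 0.270.

0.270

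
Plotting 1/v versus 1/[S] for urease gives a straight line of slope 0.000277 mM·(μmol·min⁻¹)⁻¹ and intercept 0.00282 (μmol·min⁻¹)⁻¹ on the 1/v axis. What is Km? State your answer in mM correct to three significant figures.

0.0982 mM

y-intercept = 1/Vmax ⇒ Vmax = 355 μmol·min⁻¹; slope = Km/Vmax ⇒ Km = slope × Vmax.
Km = 0.000277 × 355 = 0.0982 mM.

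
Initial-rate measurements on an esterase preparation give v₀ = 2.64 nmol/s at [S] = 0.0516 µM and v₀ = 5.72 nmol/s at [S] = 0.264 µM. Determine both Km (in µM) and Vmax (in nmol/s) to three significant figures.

From v = Vmax[S]/(Km+[S]), each point gives Vmax = v(Km+[S])/[S].
Equating: 2.64(Km+0.0516)/0.0516 = 5.72(Km+0.264)/0.264.
51.16·Km + 2.64 = 21.67·Km + 5.72, so (51.16 − 21.67)·Km = 5.72 − 2.64.
Km = 3.080/29.50 = 0.104 µM; then Vmax = 2.64(0.104+0.0516)/0.0516 = 7.98 nmol/s.

Km = 0.104 µM; Vmax = 7.98 nmol/s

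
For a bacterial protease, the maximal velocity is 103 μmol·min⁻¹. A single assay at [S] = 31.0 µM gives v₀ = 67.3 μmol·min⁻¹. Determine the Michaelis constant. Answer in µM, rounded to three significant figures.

16.4 µM

From v = Vmax[S]/(Km+[S]), Km = [S](Vmax − v)/v.
Km = 31.0 × (103 − 67.3) / 67.3 = 1107/67.3 = 16.4 µM.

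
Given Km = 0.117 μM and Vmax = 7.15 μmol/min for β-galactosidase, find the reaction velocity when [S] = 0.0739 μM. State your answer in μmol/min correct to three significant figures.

2.77 μmol/min

v = Vmax·[S]/(Km + [S]) = 7.15 × 0.0739 / (0.117 + 0.0739)
  = 0.5284 / 0.1909 = 2.77 μmol/min.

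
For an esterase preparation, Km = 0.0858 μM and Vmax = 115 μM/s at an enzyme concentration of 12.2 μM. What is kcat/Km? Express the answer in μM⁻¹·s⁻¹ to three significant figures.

kcat = Vmax/[E]total = 115/12.2 = 9.43 s⁻¹.
kcat/Km = 9.43/0.0858 = 110 μM⁻¹·s⁻¹.

110 μM⁻¹·s⁻¹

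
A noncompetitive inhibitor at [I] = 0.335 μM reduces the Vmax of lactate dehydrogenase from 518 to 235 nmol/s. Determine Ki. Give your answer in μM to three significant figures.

Noncompetitive: Vmax,app = Vmax/α with α = 1 + [I]/Ki.
α = Vmax/Vmax,app = 518/235 = 2.204.
Since α = 1 + [I]/Ki, [I]/Ki = 2.204 − 1 = 1.204 and Ki = 0.335/1.204 = 0.278 μM.

0.278 μM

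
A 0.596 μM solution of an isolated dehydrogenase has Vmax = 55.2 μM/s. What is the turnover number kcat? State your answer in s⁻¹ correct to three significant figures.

92.6 s⁻¹

kcat = Vmax/[E]total = 55.2 μM/s / 0.596 μM = 92.6 s⁻¹.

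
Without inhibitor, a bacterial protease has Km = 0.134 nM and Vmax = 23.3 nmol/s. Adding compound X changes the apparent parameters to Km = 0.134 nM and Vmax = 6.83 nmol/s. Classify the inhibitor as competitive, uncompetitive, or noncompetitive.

Vmax decreases (23.3 → 6.83 nmol/s) while Km is unchanged — pure noncompetitive inhibition.

noncompetitive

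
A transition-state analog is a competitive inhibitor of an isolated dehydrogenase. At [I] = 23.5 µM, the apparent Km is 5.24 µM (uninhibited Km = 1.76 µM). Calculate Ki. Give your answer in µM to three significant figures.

11.9 µM

Competitive: Km,app = α·Km with α = 1 + [I]/Ki.
α = Km,app/Km = 5.24/1.76 = 2.977.
Ki = [I]/(α − 1) = 23.5/1.977 = 11.9 µM.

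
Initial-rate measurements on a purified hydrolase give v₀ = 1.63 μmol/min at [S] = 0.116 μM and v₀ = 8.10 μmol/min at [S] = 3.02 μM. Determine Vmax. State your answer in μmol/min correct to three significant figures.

9.63 μmol/min

From v = Vmax[S]/(Km+[S]), each point gives Vmax = v(Km+[S])/[S].
Equating: 1.63(Km+0.116)/0.116 = 8.10(Km+3.02)/3.02.
14.05·Km + 1.63 = 2.682·Km + 8.10, so (14.05 − 2.682)·Km = 8.10 − 1.63.
Km = 6.470/11.37 = 0.569 μM; then Vmax = 1.63(0.569+0.116)/0.116 = 9.63 μmol/min.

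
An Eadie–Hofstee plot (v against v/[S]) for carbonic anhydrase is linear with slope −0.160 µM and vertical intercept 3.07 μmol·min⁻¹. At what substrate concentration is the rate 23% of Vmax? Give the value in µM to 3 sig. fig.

The Eadie–Hofstee slope gives Km = 0.160 µM (slope = −Km).
v/Vmax = [S]/(Km+[S]) = 0.23 ⇒ [S] = Km·0.23/(1−0.23) = 0.160 × 0.2987 = 0.0478 µM.

0.0478 µM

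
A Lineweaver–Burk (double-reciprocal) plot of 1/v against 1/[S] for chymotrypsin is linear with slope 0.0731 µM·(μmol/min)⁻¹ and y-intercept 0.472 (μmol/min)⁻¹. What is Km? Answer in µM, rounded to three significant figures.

0.155 µM

y-intercept = 1/Vmax ⇒ Vmax = 2.12 μmol/min; slope = Km/Vmax ⇒ Km = slope × Vmax.
Km = 0.0731 × 2.12 = 0.155 µM.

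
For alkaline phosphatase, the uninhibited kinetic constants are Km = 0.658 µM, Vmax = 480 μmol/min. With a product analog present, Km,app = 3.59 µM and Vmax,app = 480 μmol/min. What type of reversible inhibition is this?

Km increases (0.658 → 3.59 µM) while Vmax is unchanged — the hallmark of competitive inhibition.

competitive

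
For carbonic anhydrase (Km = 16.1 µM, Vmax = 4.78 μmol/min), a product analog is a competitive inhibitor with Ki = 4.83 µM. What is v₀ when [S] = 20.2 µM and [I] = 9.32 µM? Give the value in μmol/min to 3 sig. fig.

1.43 μmol/min

With α = 1 + [I]/Ki = 1 + 9.32/4.83 = 2.930, the competitive rate law is v = Vmax[S] / (αKm + [S]).
v = 4.78×20.2 / (2.930×16.1 + 20.2) = 96.56/67.37 = 1.43 μmol/min.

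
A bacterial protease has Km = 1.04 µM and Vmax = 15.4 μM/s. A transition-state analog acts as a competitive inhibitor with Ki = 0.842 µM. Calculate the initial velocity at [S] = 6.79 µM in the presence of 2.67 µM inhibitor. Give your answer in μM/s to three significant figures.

α = 1 + [I]/Ki = 1 + 2.67/0.842 = 4.171.
For a competitive inhibitor, Vmax is unchanged and the apparent Km becomes α·Km: Km,app = 4.34 µM, Vmax,app = 15.4 μM/s.
v = Vmax,app·[S]/(Km,app + [S]) = 15.4 × 6.79/(4.34 + 6.79) = 9.40 μM/s.

9.40 μM/s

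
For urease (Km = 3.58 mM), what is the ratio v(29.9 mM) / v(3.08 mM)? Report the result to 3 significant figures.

The fractional saturations are [S]/(Km+[S]) = 3.08/6.660 = 0.4625 and 29.9/33.48 = 0.8931.
v₂/v₁ is just their ratio: 0.8931/0.4625 = 1.93.

1.93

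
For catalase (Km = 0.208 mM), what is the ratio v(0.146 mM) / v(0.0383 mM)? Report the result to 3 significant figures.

Since Vmax cancels, v₂/v₁ = [S]₂(Km+[S]₁) / [S]₁(Km+[S]₂).
= 0.146×(0.208+0.0383) / (0.0383×(0.208+0.146)) = 0.03596/0.01356 = 2.65.

2.65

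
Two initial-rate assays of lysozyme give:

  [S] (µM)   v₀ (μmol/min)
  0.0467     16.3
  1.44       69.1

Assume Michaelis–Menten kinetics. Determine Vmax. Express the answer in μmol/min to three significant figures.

77.5 μmol/min

In reciprocal form, 1/v = (Km/Vmax)·(1/[S]) + 1/Vmax. The two points give (1/[S], 1/v) = (21.41, 0.06135) and (0.6944, 0.01447).
Slope = (0.06135 − 0.01447)/(21.41 − 0.6944) = 0.002263; intercept = 0.06135 − 0.002263×21.41 = 0.01290.
Vmax = 1/intercept = 77.5 μmol/min; Km = slope × Vmax = 0.002263 × 77.5 = 0.175 µM.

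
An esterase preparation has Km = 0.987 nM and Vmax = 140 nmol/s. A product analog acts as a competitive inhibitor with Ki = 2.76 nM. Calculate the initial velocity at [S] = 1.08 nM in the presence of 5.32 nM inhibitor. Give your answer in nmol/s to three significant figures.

With α = 1 + [I]/Ki = 1 + 5.32/2.76 = 2.928, the competitive rate law is v = Vmax[S] / (αKm + [S]).
v = 140×1.08 / (2.928×0.987 + 1.08) = 151.2/3.969 = 38.1 nmol/s.

38.1 nmol/s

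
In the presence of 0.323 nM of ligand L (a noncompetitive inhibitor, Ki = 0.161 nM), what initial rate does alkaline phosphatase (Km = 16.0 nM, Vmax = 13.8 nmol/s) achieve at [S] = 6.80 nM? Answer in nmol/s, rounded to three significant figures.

1.37 nmol/s

α = 1 + [I]/Ki = 1 + 0.323/0.161 = 3.006.
For a noncompetitive inhibitor, Vmax is reduced to Vmax/α while Km is unchanged: Km,app = 16.0 nM, Vmax,app = 4.59 nmol/s.
v = Vmax,app·[S]/(Km,app + [S]) = 4.59 × 6.80/(16.0 + 6.80) = 1.37 nmol/s.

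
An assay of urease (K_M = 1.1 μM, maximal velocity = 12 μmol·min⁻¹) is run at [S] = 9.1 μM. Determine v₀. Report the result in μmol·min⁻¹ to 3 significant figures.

[S]/(Km+[S]) = 9.1/10.20 = 0.8922, the fractional saturation.
v = 0.8922 × Vmax = 0.8922 × 12 = 10.7 μmol·min⁻¹.

10.7 μmol·min⁻¹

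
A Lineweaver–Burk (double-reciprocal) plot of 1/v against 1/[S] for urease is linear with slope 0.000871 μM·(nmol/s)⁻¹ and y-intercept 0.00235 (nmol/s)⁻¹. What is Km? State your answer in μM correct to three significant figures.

y-intercept = 1/Vmax ⇒ Vmax = 426 nmol/s; slope = Km/Vmax ⇒ Km = slope × Vmax.
Km = 0.000871 × 426 = 0.371 μM.

0.371 μM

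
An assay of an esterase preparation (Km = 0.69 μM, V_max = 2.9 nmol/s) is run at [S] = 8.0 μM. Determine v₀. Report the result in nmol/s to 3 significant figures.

2.67 nmol/s

v = Vmax·[S]/(Km + [S]) = 2.9 × 8.0 / (0.69 + 8.0)
  = 23.20 / 8.690 = 2.67 nmol/s.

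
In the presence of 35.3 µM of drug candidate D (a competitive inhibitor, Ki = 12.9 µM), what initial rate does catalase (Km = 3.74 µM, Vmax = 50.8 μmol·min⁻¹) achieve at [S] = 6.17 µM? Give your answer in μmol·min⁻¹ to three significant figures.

15.6 μmol·min⁻¹

With α = 1 + [I]/Ki = 1 + 35.3/12.9 = 3.736, the competitive rate law is v = Vmax[S] / (αKm + [S]).
v = 50.8×6.17 / (3.736×3.74 + 6.17) = 313.4/20.14 = 15.6 μmol·min⁻¹.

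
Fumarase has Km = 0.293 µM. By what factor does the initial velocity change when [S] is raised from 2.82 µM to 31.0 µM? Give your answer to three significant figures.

1.09

Since Vmax cancels, v₂/v₁ = [S]₂(Km+[S]₁) / [S]₁(Km+[S]₂).
= 31.0×(0.293+2.82) / (2.82×(0.293+31.0)) = 96.50/88.25 = 1.09.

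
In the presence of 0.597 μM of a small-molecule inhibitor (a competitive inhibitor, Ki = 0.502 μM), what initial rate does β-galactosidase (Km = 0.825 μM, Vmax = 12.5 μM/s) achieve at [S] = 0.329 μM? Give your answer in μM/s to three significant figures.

1.93 μM/s

With α = 1 + [I]/Ki = 1 + 0.597/0.502 = 2.189, the competitive rate law is v = Vmax[S] / (αKm + [S]).
v = 12.5×0.329 / (2.189×0.825 + 0.329) = 4.112/2.135 = 1.93 μM/s.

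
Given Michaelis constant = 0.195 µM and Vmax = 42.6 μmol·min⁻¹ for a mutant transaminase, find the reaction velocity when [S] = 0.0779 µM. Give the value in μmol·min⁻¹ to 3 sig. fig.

12.2 μmol·min⁻¹

v = Vmax·[S]/(Km + [S]) = 42.6 × 0.0779 / (0.195 + 0.0779)
  = 3.319 / 0.2729 = 12.2 μmol·min⁻¹.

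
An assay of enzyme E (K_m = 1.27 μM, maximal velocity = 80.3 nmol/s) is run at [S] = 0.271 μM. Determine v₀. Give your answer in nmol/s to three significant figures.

v = Vmax·[S]/(Km + [S]) = 80.3 × 0.271 / (1.27 + 0.271)
  = 21.76 / 1.541 = 14.1 nmol/s.

14.1 nmol/s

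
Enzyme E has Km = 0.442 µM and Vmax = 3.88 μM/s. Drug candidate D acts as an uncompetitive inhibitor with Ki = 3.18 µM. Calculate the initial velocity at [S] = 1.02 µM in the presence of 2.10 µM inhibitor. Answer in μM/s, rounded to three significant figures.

α = 1 + [I]/Ki = 1 + 2.10/3.18 = 1.660.
For an uncompetitive inhibitor, both parameters are divided by α, giving Vmax/α and Km/α: Km,app = 0.266 µM, Vmax,app = 2.34 μM/s.
v = Vmax,app·[S]/(Km,app + [S]) = 2.34 × 1.02/(0.266 + 1.02) = 1.85 μM/s.

1.85 μM/s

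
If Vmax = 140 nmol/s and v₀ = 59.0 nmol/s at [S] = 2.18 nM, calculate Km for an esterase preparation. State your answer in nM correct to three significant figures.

v/Vmax = 59.0/140 = 0.4214 = [S]/(Km+[S]).
So Km + [S] = [S]/0.4214 = 5.173 nM, giving Km = 5.173 − 2.18 = 2.99 nM.

2.99 nM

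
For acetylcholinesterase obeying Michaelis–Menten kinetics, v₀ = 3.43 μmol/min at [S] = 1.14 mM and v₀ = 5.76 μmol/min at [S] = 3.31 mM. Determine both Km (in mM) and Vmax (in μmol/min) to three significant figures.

Km = 1.84 mM; Vmax = 8.96 μmol/min

In reciprocal form, 1/v = (Km/Vmax)·(1/[S]) + 1/Vmax. The two points give (1/[S], 1/v) = (0.8772, 0.2915) and (0.3021, 0.1736).
Slope = (0.2915 − 0.1736)/(0.8772 − 0.3021) = 0.2051; intercept = 0.2915 − 0.2051×0.8772 = 0.1117.
Vmax = 1/intercept = 8.96 μmol/min; Km = slope × Vmax = 0.2051 × 8.96 = 1.84 mM.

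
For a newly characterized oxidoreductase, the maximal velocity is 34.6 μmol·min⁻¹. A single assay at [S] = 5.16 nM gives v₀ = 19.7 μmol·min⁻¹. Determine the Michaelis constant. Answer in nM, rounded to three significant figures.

3.90 nM

From v = Vmax[S]/(Km+[S]), Km = [S](Vmax − v)/v.
Km = 5.16 × (34.6 − 19.7) / 19.7 = 76.88/19.7 = 3.90 nM.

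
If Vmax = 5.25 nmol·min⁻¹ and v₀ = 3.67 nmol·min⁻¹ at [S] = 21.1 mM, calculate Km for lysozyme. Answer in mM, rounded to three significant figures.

9.08 mM

v/Vmax = 3.67/5.25 = 0.6990 = [S]/(Km+[S]).
So Km + [S] = [S]/0.6990 = 30.18 mM, giving Km = 30.18 − 21.1 = 9.08 mM.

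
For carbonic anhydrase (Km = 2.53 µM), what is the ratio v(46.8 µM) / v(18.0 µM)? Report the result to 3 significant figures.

The fractional saturations are [S]/(Km+[S]) = 18.0/20.53 = 0.8768 and 46.8/49.33 = 0.9487.
v₂/v₁ is just their ratio: 0.9487/0.8768 = 1.08.

1.08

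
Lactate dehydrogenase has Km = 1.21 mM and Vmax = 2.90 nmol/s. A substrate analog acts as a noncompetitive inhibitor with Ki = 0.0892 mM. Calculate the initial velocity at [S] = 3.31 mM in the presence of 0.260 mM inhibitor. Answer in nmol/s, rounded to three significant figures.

0.542 nmol/s

With α = 1 + [I]/Ki = 1 + 0.260/0.0892 = 3.915, the noncompetitive rate law is v = (Vmax/α)·[S] / (Km + [S]).
v = (2.90/3.915)×3.31 / (1.21 + 3.31) = 2.452/4.520 = 0.542 nmol/s.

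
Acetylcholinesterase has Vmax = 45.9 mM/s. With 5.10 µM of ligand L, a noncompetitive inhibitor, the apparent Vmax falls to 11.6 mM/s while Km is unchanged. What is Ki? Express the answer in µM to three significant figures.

1.72 µM

Noncompetitive: Vmax,app = Vmax/α with α = 1 + [I]/Ki.
α = Vmax/Vmax,app = 45.9/11.6 = 3.957.
Since α = 1 + [I]/Ki, [I]/Ki = 3.957 − 1 = 2.957 and Ki = 5.10/2.957 = 1.72 µM.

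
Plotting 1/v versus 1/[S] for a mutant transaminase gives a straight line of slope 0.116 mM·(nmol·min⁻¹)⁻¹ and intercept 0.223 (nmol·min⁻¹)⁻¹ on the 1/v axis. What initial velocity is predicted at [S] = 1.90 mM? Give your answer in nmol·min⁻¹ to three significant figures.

The y-intercept is 1/Vmax, so Vmax = 1/0.223 = 4.48 nmol·min⁻¹.
The slope is Km/Vmax, so Km = 0.116 × 4.48 = 0.520 mM.
Then v = 4.48 × 1.90/(0.520 + 1.90) = 3.52 nmol·min⁻¹.

3.52 nmol·min⁻¹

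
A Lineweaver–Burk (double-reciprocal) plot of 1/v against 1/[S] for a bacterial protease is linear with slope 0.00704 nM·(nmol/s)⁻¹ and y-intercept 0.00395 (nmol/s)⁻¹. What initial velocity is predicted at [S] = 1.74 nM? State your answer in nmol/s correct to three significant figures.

The y-intercept is 1/Vmax, so Vmax = 1/0.00395 = 253 nmol/s.
The slope is Km/Vmax, so Km = 0.00704 × 253 = 1.78 nM.
Then v = 253 × 1.74/(1.78 + 1.74) = 125 nmol/s.

125 nmol/s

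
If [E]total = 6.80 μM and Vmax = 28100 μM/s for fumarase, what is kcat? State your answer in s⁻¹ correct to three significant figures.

4130 s⁻¹

kcat = Vmax/[E]total = 28100 μM/s / 6.80 μM = 4130 s⁻¹.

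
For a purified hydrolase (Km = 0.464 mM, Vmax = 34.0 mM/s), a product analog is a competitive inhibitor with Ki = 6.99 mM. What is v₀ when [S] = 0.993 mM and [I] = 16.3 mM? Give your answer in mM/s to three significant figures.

13.3 mM/s

α = 1 + [I]/Ki = 1 + 16.3/6.99 = 3.332.
For a competitive inhibitor, Vmax is unchanged and the apparent Km becomes α·Km: Km,app = 1.55 mM, Vmax,app = 34.0 mM/s.
v = Vmax,app·[S]/(Km,app + [S]) = 34.0 × 0.993/(1.55 + 0.993) = 13.3 mM/s.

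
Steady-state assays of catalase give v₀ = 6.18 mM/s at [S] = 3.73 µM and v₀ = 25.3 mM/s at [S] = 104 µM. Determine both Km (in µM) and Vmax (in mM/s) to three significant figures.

Km = 13.5 µM; Vmax = 28.6 mM/s

From v = Vmax[S]/(Km+[S]), each point gives Vmax = v(Km+[S])/[S].
Equating: 6.18(Km+3.73)/3.73 = 25.3(Km+104)/104.
1.657·Km + 6.18 = 0.2433·Km + 25.3, so (1.657 − 0.2433)·Km = 25.3 − 6.18.
Km = 19.12/1.414 = 13.5 µM; then Vmax = 6.18(13.5+3.73)/3.73 = 28.6 mM/s.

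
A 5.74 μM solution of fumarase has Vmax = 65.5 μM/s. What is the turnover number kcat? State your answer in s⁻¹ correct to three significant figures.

11.4 s⁻¹

kcat = Vmax/[E]total = 65.5 μM/s / 5.74 μM = 11.4 s⁻¹.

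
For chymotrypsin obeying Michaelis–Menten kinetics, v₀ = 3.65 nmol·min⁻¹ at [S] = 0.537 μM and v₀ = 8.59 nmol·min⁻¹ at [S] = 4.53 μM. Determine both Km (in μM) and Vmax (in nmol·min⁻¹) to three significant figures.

Km = 1.01 μM; Vmax = 10.5 nmol·min⁻¹

In reciprocal form, 1/v = (Km/Vmax)·(1/[S]) + 1/Vmax. The two points give (1/[S], 1/v) = (1.862, 0.2740) and (0.2208, 0.1164).
Slope = (0.2740 − 0.1164)/(1.862 − 0.2208) = 0.09599; intercept = 0.2740 − 0.09599×1.862 = 0.09523.
Vmax = 1/intercept = 10.5 nmol·min⁻¹; Km = slope × Vmax = 0.09599 × 10.5 = 1.01 μM.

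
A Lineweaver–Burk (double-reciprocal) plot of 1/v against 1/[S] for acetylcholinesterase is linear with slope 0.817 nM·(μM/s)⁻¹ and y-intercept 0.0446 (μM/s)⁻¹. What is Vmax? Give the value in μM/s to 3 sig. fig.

22.4 μM/s

The y-intercept of a Lineweaver–Burk plot equals 1/Vmax, so Vmax = 1/0.0446 = 22.4 μM/s.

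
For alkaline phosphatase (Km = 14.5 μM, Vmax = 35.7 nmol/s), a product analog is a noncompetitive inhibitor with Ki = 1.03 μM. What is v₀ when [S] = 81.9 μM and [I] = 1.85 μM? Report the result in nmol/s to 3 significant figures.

10.8 nmol/s

α = 1 + [I]/Ki = 1 + 1.85/1.03 = 2.796.
For a noncompetitive inhibitor, Vmax is reduced to Vmax/α while Km is unchanged: Km,app = 14.5 μM, Vmax,app = 12.8 nmol/s.
v = Vmax,app·[S]/(Km,app + [S]) = 12.8 × 81.9/(14.5 + 81.9) = 10.8 nmol/s.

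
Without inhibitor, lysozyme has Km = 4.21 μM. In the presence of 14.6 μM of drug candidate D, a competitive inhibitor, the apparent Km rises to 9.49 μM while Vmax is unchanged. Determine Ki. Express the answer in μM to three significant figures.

11.6 μM

Competitive: Km,app = α·Km with α = 1 + [I]/Ki.
α = Km,app/Km = 9.49/4.21 = 2.254.
Ki = [I]/(α − 1) = 14.6/1.254 = 11.6 μM.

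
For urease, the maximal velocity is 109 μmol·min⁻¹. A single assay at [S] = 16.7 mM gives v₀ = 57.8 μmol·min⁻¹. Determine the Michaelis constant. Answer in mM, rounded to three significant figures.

From v = Vmax[S]/(Km+[S]), Km = [S](Vmax − v)/v.
Km = 16.7 × (109 − 57.8) / 57.8 = 855.0/57.8 = 14.8 mM.

14.8 mM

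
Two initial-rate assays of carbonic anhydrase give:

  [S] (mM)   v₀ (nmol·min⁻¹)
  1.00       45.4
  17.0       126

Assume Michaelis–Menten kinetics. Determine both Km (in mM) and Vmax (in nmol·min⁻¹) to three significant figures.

In reciprocal form, 1/v = (Km/Vmax)·(1/[S]) + 1/Vmax. The two points give (1/[S], 1/v) = (1.000, 0.02203) and (0.05882, 0.007937).
Slope = (0.02203 − 0.007937)/(1.000 − 0.05882) = 0.01497; intercept = 0.02203 − 0.01497×1.000 = 0.007056.
Vmax = 1/intercept = 142 nmol·min⁻¹; Km = slope × Vmax = 0.01497 × 142 = 2.12 mM.

Km = 2.12 mM; Vmax = 142 nmol·min⁻¹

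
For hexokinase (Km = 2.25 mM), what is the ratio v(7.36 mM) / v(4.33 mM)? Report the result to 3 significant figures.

Since Vmax cancels, v₂/v₁ = [S]₂(Km+[S]₁) / [S]₁(Km+[S]₂).
= 7.36×(2.25+4.33) / (4.33×(2.25+7.36)) = 48.43/41.61 = 1.16.

1.16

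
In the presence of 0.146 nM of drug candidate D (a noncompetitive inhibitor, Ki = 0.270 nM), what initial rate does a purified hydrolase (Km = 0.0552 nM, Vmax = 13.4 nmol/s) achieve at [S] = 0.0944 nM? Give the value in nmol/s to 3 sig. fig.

5.49 nmol/s

With α = 1 + [I]/Ki = 1 + 0.146/0.270 = 1.541, the noncompetitive rate law is v = (Vmax/α)·[S] / (Km + [S]).
v = (13.4/1.541)×0.0944 / (0.0552 + 0.0944) = 0.8210/0.1496 = 5.49 nmol/s.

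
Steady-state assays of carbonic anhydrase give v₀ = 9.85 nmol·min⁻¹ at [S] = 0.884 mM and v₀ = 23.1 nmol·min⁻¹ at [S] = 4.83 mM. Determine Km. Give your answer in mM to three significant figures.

In reciprocal form, 1/v = (Km/Vmax)·(1/[S]) + 1/Vmax. The two points give (1/[S], 1/v) = (1.131, 0.1015) and (0.2070, 0.04329).
Slope = (0.1015 − 0.04329)/(1.131 − 0.2070) = 0.06301; intercept = 0.1015 − 0.06301×1.131 = 0.03024.
Vmax = 1/intercept = 33.1 nmol·min⁻¹; Km = slope × Vmax = 0.06301 × 33.1 = 2.08 mM.

2.08 mM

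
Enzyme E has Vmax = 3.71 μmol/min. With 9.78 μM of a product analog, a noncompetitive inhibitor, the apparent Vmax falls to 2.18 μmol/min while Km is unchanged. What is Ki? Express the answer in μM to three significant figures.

13.9 μM

Noncompetitive: Vmax,app = Vmax/α with α = 1 + [I]/Ki.
α = Vmax/Vmax,app = 3.71/2.18 = 1.702.
Ki = [I]/(α − 1) = 9.78/0.7018 = 13.9 μM.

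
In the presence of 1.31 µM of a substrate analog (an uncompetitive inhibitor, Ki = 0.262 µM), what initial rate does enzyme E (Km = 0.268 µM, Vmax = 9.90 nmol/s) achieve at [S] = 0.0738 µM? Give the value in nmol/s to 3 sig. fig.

α = 1 + [I]/Ki = 1 + 1.31/0.262 = 6.000.
For an uncompetitive inhibitor, both parameters are divided by α, giving Vmax/α and Km/α: Km,app = 0.0447 µM, Vmax,app = 1.65 nmol/s.
v = Vmax,app·[S]/(Km,app + [S]) = 1.65 × 0.0738/(0.0447 + 0.0738) = 1.03 nmol/s.

1.03 nmol/s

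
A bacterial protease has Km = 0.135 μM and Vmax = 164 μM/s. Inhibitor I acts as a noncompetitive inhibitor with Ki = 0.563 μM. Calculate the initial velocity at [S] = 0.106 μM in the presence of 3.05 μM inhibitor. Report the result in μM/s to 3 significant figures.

With α = 1 + [I]/Ki = 1 + 3.05/0.563 = 6.417, the noncompetitive rate law is v = (Vmax/α)·[S] / (Km + [S]).
v = (164/6.417)×0.106 / (0.135 + 0.106) = 2.709/0.2410 = 11.2 μM/s.

11.2 μM/s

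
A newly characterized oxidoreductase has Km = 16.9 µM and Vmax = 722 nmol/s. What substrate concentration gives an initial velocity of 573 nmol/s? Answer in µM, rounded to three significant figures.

Rearranging v = Vmax[S]/(Km+[S]) gives [S] = Km·v/(Vmax − v).
[S] = 16.9 × 573 / (722 − 573) = 9684/149.0 = 65.0 µM.

65.0 µM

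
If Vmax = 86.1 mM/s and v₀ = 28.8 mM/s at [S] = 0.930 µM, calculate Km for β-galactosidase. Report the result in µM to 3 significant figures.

From v = Vmax[S]/(Km+[S]), Km = [S](Vmax − v)/v.
Km = 0.930 × (86.1 − 28.8) / 28.8 = 53.29/28.8 = 1.85 µM.

1.85 µM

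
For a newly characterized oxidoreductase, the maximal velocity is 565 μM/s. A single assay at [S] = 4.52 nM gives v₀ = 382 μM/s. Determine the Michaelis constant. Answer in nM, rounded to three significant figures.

2.17 nM

v/Vmax = 382/565 = 0.6761 = [S]/(Km+[S]).
So Km + [S] = [S]/0.6761 = 6.685 nM, giving Km = 6.685 − 4.52 = 2.17 nM.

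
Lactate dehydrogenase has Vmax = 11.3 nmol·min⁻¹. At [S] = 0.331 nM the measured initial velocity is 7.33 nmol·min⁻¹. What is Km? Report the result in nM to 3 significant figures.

0.179 nM

From v = Vmax[S]/(Km+[S]), Km = [S](Vmax − v)/v.
Km = 0.331 × (11.3 − 7.33) / 7.33 = 1.314/7.33 = 0.179 nM.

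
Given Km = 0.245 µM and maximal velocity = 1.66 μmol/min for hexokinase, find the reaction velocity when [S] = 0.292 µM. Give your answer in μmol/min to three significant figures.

v = Vmax·[S]/(Km + [S]) = 1.66 × 0.292 / (0.245 + 0.292)
  = 0.4847 / 0.5370 = 0.903 μmol/min.

0.903 μmol/min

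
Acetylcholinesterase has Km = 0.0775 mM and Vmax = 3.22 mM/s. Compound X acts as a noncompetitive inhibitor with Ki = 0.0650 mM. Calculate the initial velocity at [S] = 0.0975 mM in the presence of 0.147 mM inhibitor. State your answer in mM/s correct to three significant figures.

0.550 mM/s

α = 1 + [I]/Ki = 1 + 0.147/0.0650 = 3.262.
For a noncompetitive inhibitor, Vmax is reduced to Vmax/α while Km is unchanged: Km,app = 0.0775 mM, Vmax,app = 0.987 mM/s.
v = Vmax,app·[S]/(Km,app + [S]) = 0.987 × 0.0975/(0.0775 + 0.0975) = 0.550 mM/s.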